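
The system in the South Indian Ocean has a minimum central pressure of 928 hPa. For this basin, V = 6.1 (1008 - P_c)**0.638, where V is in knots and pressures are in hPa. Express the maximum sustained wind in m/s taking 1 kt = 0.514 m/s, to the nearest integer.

51 m/s

ΔP = 1008 − 928 = 80 hPa.
V ≈ 6.1 × 80^0.638 = 6.1 × 16.375 ≈ 99.885 kt.
99.885 × 0.514 ≈ 51.34 m/s → 51 m/s.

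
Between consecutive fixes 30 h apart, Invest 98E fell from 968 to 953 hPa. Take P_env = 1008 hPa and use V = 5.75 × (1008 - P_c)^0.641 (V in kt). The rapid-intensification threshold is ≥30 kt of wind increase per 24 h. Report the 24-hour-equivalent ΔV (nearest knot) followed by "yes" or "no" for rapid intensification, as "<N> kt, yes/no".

V₁: ΔP = 40, V ≈ 5.75 × 40^0.641 ≈ 61.18 kt.
V₂: ΔP = 55, V ≈ 5.75 × 55^0.641 ≈ 75.03 kt.
ΔV over 30 h = 13.85 kt → 24 h equivalent = 13.85 × 24/30 ≈ 11.08 kt.
11 kt < 30 kt ⇒ not rapid intensification.

11 kt, no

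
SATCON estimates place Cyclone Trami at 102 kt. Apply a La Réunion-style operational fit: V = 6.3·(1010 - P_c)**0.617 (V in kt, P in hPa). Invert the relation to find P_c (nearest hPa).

919 hPa

ΔP = (V / 6.3)^(1/0.617) = (102/6.3)^1.621.
102/6.3 = 16.190; 16.190^1.621 ≈ 91.18 hPa.
P_c = 1010 − 91.18 = 918.82 ≈ 919 hPa.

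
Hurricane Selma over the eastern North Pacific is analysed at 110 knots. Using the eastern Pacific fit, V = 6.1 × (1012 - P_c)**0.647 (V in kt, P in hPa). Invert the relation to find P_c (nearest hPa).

925 hPa

ΔP = (V / 6.1)^(1/0.647) = (110/6.1)^1.546.
110/6.1 = 18.033; 18.033^1.546 ≈ 87.37 hPa.
P_c = 1012 − 87.37 = 924.63 ≈ 925 hPa.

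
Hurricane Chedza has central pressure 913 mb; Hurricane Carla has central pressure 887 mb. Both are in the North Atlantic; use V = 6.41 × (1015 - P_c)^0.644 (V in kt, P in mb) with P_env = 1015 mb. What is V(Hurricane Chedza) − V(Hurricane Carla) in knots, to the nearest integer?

Hurricane Chedza: ΔP = 102; V ≈ 6.41 × 102^0.644 ≈ 126.01 kt.
Hurricane Carla: ΔP = 128; V ≈ 6.41 × 128^0.644 ≈ 145.85 kt.
Difference ≈ 126.01 − 145.85 = -19.84 → -20 kt.

-20 kt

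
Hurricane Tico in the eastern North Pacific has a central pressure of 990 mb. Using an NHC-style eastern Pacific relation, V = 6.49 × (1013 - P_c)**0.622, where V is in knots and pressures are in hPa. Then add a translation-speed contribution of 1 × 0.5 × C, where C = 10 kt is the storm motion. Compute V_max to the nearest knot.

ΔP = 1013 − 990 = 23 mb.
23^0.622 ≈ 7.031.
V ≈ 6.49 × 7.031 ≈ 45.6 kt.
Translation term: 1 × 0.5 × 10 = 5 kt.
Corrected V ≈ 50.6 kt → 51 kt.

51 kt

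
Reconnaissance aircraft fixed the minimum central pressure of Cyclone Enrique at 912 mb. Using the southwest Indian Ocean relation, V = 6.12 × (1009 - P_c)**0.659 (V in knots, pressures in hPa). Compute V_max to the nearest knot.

125 kt

ΔP = 1009 − 912 = 97 mb.
97^0.659 ≈ 20.384.
V ≈ 6.12 × 20.384 ≈ 124.7 kt.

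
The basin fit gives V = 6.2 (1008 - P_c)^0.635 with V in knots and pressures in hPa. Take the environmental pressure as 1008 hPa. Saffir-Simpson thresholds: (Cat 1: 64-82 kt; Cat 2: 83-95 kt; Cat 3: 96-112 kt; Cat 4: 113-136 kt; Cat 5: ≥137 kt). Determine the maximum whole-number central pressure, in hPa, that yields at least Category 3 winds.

Category 3 begins at V = 96 kt.
Required ΔP = (96/6.2)^(1/0.635) = 15.484^1.575 ≈ 74.79 hPa.
P_c ≤ 1008 − 74.79 = 933.21, so the highest integer P_c is 933 hPa.

933 hPa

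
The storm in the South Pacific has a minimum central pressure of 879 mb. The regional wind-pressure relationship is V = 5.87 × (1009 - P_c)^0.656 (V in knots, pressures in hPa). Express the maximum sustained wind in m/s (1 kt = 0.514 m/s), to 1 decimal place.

ΔP = 1009 − 879 = 130 mb.
V ≈ 5.87 × 130^0.656 = 5.87 × 24.364 ≈ 143.016 kt.
143.016 × 0.514 ≈ 73.51 m/s → 73.5 m/s.

73.5 m/s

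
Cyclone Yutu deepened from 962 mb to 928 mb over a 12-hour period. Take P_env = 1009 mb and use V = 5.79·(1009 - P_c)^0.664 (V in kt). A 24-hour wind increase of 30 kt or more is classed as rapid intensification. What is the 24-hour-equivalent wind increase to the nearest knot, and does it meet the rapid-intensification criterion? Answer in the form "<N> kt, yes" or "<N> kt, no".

V₁: ΔP = 47, V ≈ 5.79 × 47^0.664 ≈ 74.64 kt.
V₂: ΔP = 81, V ≈ 5.79 × 81^0.664 ≈ 107.13 kt.
ΔV over 12 h = 32.49 kt → 24 h equivalent = 32.49 × 24/12 ≈ 64.98 kt.
65 kt ≥ 30 kt ⇒ rapid intensification.

65 kt, yes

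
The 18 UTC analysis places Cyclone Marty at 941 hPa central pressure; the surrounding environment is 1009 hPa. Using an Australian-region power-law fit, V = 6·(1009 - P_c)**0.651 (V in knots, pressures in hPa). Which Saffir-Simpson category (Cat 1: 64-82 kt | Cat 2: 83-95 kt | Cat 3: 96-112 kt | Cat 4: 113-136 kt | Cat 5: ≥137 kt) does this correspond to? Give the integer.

ΔP = 1009 − 941 = 68 hPa.
V ≈ 6 × 68^0.651 = 6 × 15.59 ≈ 94 kt.
94 kt falls in the Category 2 band.

2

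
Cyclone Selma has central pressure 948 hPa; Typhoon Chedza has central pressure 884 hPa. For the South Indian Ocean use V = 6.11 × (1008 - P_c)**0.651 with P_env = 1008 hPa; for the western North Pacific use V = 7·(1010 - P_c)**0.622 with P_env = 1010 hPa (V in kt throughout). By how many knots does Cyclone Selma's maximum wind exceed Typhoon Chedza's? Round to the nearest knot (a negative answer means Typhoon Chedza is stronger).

Cyclone Selma: ΔP = 60; V ≈ 6.11 × 60^0.651 ≈ 87.82 kt.
Typhoon Chedza: ΔP = 126; V ≈ 7 × 126^0.622 ≈ 141.75 kt.
Difference ≈ 87.82 − 141.75 = -53.93 → -54 kt.

-54 kt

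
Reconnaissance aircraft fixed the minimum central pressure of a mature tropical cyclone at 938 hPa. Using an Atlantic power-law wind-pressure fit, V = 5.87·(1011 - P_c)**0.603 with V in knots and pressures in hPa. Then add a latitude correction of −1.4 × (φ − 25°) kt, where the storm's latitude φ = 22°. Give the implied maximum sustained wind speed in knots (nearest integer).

82 kt

ΔP = 1011 − 938 = 73 hPa.
73^0.603 ≈ 13.292.
V ≈ 5.87 × 13.292 ≈ 78.0 kt.
Latitude correction: −1.4 × (22 − 25) = 4.2 kt.
Corrected V ≈ 82.2 kt → 82 kt.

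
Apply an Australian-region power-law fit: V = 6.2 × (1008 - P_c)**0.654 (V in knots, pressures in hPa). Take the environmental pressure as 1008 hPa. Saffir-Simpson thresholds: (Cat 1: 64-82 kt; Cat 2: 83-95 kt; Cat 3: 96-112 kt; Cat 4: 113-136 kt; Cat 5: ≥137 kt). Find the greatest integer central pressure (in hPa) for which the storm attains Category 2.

Category 2 begins at V = 83 kt.
Required ΔP = (83/6.2)^(1/0.654) = 13.387^1.529 ≈ 52.82 hPa.
P_c ≤ 1008 − 52.82 = 955.18, so the highest integer P_c is 955 hPa.

955 hPa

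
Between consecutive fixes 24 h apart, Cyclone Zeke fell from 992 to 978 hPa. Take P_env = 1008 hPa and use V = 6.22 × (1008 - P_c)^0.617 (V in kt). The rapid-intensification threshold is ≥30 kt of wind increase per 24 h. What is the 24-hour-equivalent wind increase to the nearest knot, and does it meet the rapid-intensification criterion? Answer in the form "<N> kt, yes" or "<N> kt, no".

16 kt, no

V₁: ΔP = 16, V ≈ 6.22 × 16^0.617 ≈ 34.41 kt.
V₂: ΔP = 30, V ≈ 6.22 × 30^0.617 ≈ 50.72 kt.
ΔV over 24 h = 16.31 kt → 24 h equivalent = 16.31 × 24/24 ≈ 16.31 kt.
16 kt < 30 kt ⇒ not rapid intensification.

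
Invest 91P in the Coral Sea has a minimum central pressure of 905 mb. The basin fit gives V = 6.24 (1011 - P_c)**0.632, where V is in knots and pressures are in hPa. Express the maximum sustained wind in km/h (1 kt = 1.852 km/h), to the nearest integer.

ΔP = 1011 − 905 = 106 mb.
V ≈ 6.24 × 106^0.632 = 6.24 × 19.054 ≈ 118.899 kt.
118.899 × 1.852 ≈ 220.20 km/h → 220 km/h.

220 km/h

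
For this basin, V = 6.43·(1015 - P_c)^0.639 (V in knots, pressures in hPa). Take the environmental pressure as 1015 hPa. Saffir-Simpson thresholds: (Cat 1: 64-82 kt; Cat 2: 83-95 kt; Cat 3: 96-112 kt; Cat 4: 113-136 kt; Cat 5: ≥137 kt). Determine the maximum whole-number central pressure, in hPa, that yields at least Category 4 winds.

Category 4 begins at V = 113 kt.
Required ΔP = (113/6.43)^(1/0.639) = 17.574^1.565 ≈ 88.75 hPa.
P_c ≤ 1015 − 88.75 = 926.25, so the highest integer P_c is 926 hPa.

926 hPa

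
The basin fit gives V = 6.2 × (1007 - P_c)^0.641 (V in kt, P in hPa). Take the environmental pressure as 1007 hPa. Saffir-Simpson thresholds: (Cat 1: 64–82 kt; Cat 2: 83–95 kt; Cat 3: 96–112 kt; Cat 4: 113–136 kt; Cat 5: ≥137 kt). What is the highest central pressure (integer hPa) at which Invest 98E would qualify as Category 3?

935 hPa

Category 3 begins at V = 96 kt.
Required ΔP = (96/6.2)^(1/0.641) = 15.484^1.560 ≈ 71.83 hPa.
P_c ≤ 1007 − 71.83 = 935.17, so the highest integer P_c is 935 hPa.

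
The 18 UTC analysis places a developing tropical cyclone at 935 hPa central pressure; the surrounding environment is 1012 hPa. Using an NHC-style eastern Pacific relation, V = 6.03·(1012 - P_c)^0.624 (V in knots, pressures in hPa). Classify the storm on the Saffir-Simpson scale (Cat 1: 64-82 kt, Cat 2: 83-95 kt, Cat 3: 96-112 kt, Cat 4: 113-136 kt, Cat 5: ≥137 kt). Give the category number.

2

ΔP = 1012 − 935 = 77 hPa.
V ≈ 6.03 × 77^0.624 = 6.03 × 15.04 ≈ 91 kt.
91 kt falls in the Category 2 band.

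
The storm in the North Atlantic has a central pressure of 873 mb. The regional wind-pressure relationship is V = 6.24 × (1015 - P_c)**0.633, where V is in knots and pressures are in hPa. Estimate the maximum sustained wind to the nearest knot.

ΔP = 1015 − 873 = 142 mb.
142^0.633 ≈ 23.036.
V ≈ 6.24 × 23.036 ≈ 143.7 kt.

144 kt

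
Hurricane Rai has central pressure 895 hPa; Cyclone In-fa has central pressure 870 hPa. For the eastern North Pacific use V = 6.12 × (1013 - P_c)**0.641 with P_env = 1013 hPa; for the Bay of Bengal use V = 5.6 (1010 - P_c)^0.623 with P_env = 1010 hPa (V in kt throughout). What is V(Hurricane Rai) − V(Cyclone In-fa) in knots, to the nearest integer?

Hurricane Rai: ΔP = 118; V ≈ 6.12 × 118^0.641 ≈ 130.27 kt.
Cyclone In-fa: ΔP = 140; V ≈ 5.6 × 140^0.623 ≈ 121.68 kt.
Difference ≈ 130.27 − 121.68 = 8.59 → 9 kt.

9 kt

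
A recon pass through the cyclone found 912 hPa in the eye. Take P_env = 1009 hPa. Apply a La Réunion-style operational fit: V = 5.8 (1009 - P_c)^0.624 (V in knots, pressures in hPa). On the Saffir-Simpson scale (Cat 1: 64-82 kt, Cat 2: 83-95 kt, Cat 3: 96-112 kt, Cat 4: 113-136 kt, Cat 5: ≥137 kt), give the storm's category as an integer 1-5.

3

ΔP = 1009 − 912 = 97 hPa.
V ≈ 5.8 × 97^0.624 = 5.8 × 17.37 ≈ 101 kt.
101 kt falls in the Category 3 band.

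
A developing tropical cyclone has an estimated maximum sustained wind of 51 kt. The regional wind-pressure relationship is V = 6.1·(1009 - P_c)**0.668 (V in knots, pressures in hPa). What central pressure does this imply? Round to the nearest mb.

985 mb

ΔP = (V / 6.1)^(1/0.668) = (51/6.1)^1.497.
51/6.1 = 8.361; 8.361^1.497 ≈ 24.02 mb.
P_c = 1009 − 24.02 = 984.98 ≈ 985 mb.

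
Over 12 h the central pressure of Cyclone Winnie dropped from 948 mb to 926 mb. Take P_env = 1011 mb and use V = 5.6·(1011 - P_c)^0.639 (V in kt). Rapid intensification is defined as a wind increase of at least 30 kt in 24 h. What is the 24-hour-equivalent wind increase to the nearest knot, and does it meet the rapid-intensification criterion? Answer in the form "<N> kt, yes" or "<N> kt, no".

V₁: ΔP = 63, V ≈ 5.6 × 63^0.639 ≈ 79.06 kt.
V₂: ΔP = 85, V ≈ 5.6 × 85^0.639 ≈ 95.74 kt.
ΔV over 12 h = 16.68 kt → 24 h equivalent = 16.68 × 24/12 ≈ 33.36 kt.
33 kt ≥ 30 kt ⇒ rapid intensification.

33 kt, yes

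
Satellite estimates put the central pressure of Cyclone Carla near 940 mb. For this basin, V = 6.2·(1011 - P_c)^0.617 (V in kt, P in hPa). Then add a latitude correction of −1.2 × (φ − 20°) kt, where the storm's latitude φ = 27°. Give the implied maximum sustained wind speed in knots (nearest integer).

ΔP = 1011 − 940 = 71 mb.
71^0.617 ≈ 13.875.
V ≈ 6.2 × 13.875 ≈ 86.0 kt.
Latitude correction: −1.2 × (27 − 20) = -8.4 kt.
Corrected V ≈ 77.6 kt → 78 kt.

78 kt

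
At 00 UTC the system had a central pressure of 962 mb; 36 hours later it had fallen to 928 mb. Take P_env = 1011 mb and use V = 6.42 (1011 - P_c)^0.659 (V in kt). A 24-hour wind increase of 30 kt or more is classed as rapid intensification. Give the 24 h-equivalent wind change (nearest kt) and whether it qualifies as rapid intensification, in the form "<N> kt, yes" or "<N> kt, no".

V₁: ΔP = 49, V ≈ 6.42 × 49^0.659 ≈ 83.44 kt.
V₂: ΔP = 83, V ≈ 6.42 × 83^0.659 ≈ 118.09 kt.
ΔV over 36 h = 34.65 kt → 24 h equivalent = 34.65 × 24/36 ≈ 23.10 kt.
23 kt < 30 kt ⇒ not rapid intensification.

23 kt, no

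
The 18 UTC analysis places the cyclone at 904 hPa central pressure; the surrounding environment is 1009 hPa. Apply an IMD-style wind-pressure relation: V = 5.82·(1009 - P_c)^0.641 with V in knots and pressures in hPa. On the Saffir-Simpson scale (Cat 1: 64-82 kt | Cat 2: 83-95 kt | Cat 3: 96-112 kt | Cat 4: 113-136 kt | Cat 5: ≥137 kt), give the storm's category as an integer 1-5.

ΔP = 1009 − 904 = 105 hPa.
V ≈ 5.82 × 105^0.641 = 5.82 × 19.75 ≈ 115 kt.
115 kt falls in the Category 4 band.

4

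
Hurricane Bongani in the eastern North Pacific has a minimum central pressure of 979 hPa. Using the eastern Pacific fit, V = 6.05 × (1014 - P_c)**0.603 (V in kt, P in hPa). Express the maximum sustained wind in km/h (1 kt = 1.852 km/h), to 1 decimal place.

95.6 km/h

ΔP = 1014 − 979 = 35 hPa.
V ≈ 6.05 × 35^0.603 = 6.05 × 8.532 ≈ 51.621 kt.
51.621 × 1.852 ≈ 95.60 km/h → 95.6 km/h.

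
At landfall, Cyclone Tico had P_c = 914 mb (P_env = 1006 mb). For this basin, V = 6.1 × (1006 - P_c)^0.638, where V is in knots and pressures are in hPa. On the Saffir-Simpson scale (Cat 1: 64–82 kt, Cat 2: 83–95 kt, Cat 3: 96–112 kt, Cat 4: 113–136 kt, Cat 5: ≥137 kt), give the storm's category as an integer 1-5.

3

ΔP = 1006 − 914 = 92 mb.
V ≈ 6.1 × 92^0.638 = 6.1 × 17.90 ≈ 109 kt.
109 kt falls in the Category 3 band.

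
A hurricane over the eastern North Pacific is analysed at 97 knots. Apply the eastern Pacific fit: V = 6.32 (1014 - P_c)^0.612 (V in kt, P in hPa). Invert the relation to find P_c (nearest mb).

927 mb

ΔP = (V / 6.32)^(1/0.612) = (97/6.32)^1.634.
97/6.32 = 15.348; 15.348^1.634 ≈ 86.70 mb.
P_c = 1014 − 86.70 = 927.30 ≈ 927 mb.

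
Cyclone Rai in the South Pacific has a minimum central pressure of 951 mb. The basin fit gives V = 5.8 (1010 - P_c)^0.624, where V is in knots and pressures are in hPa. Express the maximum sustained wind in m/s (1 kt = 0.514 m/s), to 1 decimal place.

ΔP = 1010 − 951 = 59 mb.
V ≈ 5.8 × 59^0.624 = 5.8 × 12.735 ≈ 73.865 kt.
73.865 × 0.514 ≈ 37.97 m/s → 38.0 m/s.

38.0 m/s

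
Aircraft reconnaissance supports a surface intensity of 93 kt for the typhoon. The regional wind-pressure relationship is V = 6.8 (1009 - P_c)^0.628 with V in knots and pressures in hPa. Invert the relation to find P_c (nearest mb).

945 mb

ΔP = (V / 6.8)^(1/0.628) = (93/6.8)^1.592.
93/6.8 = 13.676; 13.676^1.592 ≈ 64.40 mb.
P_c = 1009 − 64.40 = 944.60 ≈ 945 mb.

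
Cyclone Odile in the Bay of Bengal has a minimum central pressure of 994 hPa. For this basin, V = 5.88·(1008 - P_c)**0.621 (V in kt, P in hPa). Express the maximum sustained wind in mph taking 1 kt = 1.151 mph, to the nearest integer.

ΔP = 1008 − 994 = 14 hPa.
V ≈ 5.88 × 14^0.621 = 5.88 × 5.149 ≈ 30.278 kt.
30.278 × 1.151 ≈ 34.85 mph → 35 mph.

35 mph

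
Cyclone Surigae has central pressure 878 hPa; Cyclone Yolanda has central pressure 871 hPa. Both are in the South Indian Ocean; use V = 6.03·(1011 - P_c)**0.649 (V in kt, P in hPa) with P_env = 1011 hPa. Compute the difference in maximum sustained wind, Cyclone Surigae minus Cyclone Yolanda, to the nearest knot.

Cyclone Surigae: ΔP = 133; V ≈ 6.03 × 133^0.649 ≈ 144.11 kt.
Cyclone Yolanda: ΔP = 140; V ≈ 6.03 × 140^0.649 ≈ 148.99 kt.
Difference ≈ 144.11 − 148.99 = -4.88 → -5 kt.

-5 kt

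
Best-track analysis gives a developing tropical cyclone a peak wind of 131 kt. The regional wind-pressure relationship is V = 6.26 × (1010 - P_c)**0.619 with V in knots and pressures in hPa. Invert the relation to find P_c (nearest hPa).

874 hPa

ΔP = (V / 6.26)^(1/0.619) = (131/6.26)^1.616.
131/6.26 = 20.927; 20.927^1.616 ≈ 136.02 hPa.
P_c = 1010 − 136.02 = 873.98 ≈ 874 hPa.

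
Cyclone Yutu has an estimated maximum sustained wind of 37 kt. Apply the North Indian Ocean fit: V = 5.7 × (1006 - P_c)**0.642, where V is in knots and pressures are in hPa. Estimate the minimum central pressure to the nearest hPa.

988 hPa

ΔP = (V / 5.7)^(1/0.642) = (37/5.7)^1.558.
37/5.7 = 6.491; 6.491^1.558 ≈ 18.42 hPa.
P_c = 1006 − 18.42 = 987.58 ≈ 988 hPa.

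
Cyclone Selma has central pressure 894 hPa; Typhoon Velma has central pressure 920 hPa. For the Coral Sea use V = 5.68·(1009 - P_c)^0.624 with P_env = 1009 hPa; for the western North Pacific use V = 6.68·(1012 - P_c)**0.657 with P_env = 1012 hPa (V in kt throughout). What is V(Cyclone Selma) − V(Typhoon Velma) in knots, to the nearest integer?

Cyclone Selma: ΔP = 115; V ≈ 5.68 × 115^0.624 ≈ 109.70 kt.
Typhoon Velma: ΔP = 92; V ≈ 6.68 × 92^0.657 ≈ 130.31 kt.
Difference ≈ 109.70 − 130.31 = -20.61 → -21 kt.

-21 kt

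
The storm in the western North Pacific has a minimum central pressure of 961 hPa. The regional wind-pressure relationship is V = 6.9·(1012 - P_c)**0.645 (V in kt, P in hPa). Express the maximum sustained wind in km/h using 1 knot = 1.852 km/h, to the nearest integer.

161 km/h

ΔP = 1012 − 961 = 51 hPa.
V ≈ 6.9 × 51^0.645 = 6.9 × 12.629 ≈ 87.143 kt.
87.143 × 1.852 ≈ 161.39 km/h → 161 km/h.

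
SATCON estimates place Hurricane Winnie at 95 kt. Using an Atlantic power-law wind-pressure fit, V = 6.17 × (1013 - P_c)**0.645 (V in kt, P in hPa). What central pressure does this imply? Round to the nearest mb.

ΔP = (V / 6.17)^(1/0.645) = (95/6.17)^1.550.
95/6.17 = 15.397; 15.397^1.550 ≈ 69.34 mb.
P_c = 1013 − 69.34 = 943.66 ≈ 944 mb.

944 mb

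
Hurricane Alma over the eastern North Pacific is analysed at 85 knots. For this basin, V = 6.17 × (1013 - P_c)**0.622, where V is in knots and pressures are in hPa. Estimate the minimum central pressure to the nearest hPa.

945 hPa

ΔP = (V / 6.17)^(1/0.622) = (85/6.17)^1.608.
85/6.17 = 13.776; 13.776^1.608 ≈ 67.83 hPa.
P_c = 1013 − 67.83 = 945.17 ≈ 945 hPa.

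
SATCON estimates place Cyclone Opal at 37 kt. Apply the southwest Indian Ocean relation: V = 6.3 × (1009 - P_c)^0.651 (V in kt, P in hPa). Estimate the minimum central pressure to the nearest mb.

994 mb

ΔP = (V / 6.3)^(1/0.651) = (37/6.3)^1.536.
37/6.3 = 5.873; 5.873^1.536 ≈ 15.17 mb.
P_c = 1009 − 15.17 = 993.83 ≈ 994 mb.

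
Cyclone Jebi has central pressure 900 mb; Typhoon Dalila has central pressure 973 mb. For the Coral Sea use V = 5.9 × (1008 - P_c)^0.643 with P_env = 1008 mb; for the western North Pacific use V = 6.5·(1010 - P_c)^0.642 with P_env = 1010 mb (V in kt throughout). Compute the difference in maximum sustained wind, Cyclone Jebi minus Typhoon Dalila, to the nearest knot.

Cyclone Jebi: ΔP = 108; V ≈ 5.9 × 108^0.643 ≈ 119.77 kt.
Typhoon Dalila: ΔP = 37; V ≈ 6.5 × 37^0.642 ≈ 66.02 kt.
Difference ≈ 119.77 − 66.02 = 53.75 → 54 kt.

54 kt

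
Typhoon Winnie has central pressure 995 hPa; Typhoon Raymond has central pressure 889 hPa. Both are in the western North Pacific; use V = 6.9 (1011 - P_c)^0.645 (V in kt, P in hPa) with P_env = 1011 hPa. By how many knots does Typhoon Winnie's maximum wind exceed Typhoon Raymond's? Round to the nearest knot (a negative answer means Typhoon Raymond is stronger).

-112 kt

Typhoon Winnie: ΔP = 16; V ≈ 6.9 × 16^0.645 ≈ 41.26 kt.
Typhoon Raymond: ΔP = 122; V ≈ 6.9 × 122^0.645 ≈ 152.95 kt.
Difference ≈ 41.26 − 152.95 = -111.69 → -112 kt.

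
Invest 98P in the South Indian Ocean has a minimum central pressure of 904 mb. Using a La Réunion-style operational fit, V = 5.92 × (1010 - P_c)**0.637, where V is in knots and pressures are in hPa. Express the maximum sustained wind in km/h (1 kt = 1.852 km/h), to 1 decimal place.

213.8 km/h

ΔP = 1010 − 904 = 106 mb.
V ≈ 5.92 × 106^0.637 = 5.92 × 19.504 ≈ 115.463 kt.
115.463 × 1.852 ≈ 213.84 km/h → 213.8 km/h.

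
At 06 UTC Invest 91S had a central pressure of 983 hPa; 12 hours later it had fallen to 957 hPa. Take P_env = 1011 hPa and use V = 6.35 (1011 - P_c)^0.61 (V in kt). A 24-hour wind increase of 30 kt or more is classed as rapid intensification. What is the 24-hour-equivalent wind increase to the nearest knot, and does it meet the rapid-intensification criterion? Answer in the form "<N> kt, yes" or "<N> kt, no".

V₁: ΔP = 28, V ≈ 6.35 × 28^0.61 ≈ 48.48 kt.
V₂: ΔP = 54, V ≈ 6.35 × 54^0.61 ≈ 72.37 kt.
ΔV over 12 h = 23.89 kt → 24 h equivalent = 23.89 × 24/12 ≈ 47.78 kt.
48 kt ≥ 30 kt ⇒ rapid intensification.

48 kt, yes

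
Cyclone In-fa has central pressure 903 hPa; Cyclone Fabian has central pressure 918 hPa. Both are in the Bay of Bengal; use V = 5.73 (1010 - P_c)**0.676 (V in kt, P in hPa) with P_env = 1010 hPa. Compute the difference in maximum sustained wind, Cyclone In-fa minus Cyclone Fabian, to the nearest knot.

Cyclone In-fa: ΔP = 107; V ≈ 5.73 × 107^0.676 ≈ 134.90 kt.
Cyclone Fabian: ΔP = 92; V ≈ 5.73 × 92^0.676 ≈ 121.81 kt.
Difference ≈ 134.90 − 121.81 = 13.09 → 13 kt.

13 kt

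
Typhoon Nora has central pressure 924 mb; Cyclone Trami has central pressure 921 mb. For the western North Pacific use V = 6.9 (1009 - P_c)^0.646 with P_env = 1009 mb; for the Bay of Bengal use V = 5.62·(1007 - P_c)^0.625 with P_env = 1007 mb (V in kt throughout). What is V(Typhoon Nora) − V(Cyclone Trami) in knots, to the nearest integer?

Typhoon Nora: ΔP = 85; V ≈ 6.9 × 85^0.646 ≈ 121.69 kt.
Cyclone Trami: ΔP = 86; V ≈ 5.62 × 86^0.625 ≈ 90.95 kt.
Difference ≈ 121.69 − 90.95 = 30.74 → 31 kt.

31 kt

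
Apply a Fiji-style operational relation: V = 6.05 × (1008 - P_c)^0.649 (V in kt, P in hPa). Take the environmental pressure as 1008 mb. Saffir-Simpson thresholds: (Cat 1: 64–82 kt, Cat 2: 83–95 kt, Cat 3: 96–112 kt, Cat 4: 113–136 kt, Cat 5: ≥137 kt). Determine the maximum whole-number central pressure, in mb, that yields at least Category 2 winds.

Category 2 begins at V = 83 kt.
Required ΔP = (83/6.05)^(1/0.649) = 13.719^1.541 ≈ 56.55 mb.
P_c ≤ 1008 − 56.55 = 951.45, so the highest integer P_c is 951 mb.

951 mb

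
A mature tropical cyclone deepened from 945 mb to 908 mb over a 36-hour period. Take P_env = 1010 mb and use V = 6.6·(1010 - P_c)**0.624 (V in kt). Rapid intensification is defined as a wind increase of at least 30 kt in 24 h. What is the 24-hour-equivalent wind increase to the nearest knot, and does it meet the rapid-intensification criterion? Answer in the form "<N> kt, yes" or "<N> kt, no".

19 kt, no

V₁: ΔP = 65, V ≈ 6.6 × 65^0.624 ≈ 89.29 kt.
V₂: ΔP = 102, V ≈ 6.6 × 102^0.624 ≈ 118.28 kt.
ΔV over 36 h = 28.99 kt → 24 h equivalent = 28.99 × 24/36 ≈ 19.33 kt.
19 kt < 30 kt ⇒ not rapid intensification.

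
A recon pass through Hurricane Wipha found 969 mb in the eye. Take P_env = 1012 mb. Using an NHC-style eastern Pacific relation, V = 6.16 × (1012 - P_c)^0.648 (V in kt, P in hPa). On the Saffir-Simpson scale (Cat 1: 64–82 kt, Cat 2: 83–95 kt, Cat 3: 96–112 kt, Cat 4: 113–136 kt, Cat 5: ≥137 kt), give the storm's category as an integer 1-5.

ΔP = 1012 − 969 = 43 mb.
V ≈ 6.16 × 43^0.648 = 6.16 × 11.44 ≈ 70 kt.
70 kt falls in the Category 1 band.

1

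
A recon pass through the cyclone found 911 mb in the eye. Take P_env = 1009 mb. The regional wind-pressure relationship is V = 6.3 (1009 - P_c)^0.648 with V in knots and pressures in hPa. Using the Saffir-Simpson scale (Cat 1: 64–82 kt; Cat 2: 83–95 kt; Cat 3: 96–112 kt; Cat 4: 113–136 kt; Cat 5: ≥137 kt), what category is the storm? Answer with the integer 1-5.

4

ΔP = 1009 − 911 = 98 mb.
V ≈ 6.3 × 98^0.648 = 6.3 × 19.51 ≈ 123 kt.
123 kt falls in the Category 4 band.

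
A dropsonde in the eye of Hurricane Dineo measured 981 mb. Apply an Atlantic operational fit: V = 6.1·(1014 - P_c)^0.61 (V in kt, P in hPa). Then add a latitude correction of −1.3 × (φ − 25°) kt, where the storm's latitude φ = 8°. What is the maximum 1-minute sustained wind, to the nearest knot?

ΔP = 1014 − 981 = 33 mb.
33^0.61 ≈ 8.439.
V ≈ 6.1 × 8.439 ≈ 51.5 kt.
Latitude correction: −1.3 × (8 − 25) = 22.1 kt.
Corrected V ≈ 73.6 kt → 74 kt.

74 kt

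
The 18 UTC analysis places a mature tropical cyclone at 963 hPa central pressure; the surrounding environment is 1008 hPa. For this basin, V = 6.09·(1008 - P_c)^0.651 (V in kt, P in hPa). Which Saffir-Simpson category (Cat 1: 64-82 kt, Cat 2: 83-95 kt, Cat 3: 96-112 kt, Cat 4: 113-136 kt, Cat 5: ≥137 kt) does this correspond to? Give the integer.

ΔP = 1008 − 963 = 45 hPa.
V ≈ 6.09 × 45^0.651 = 6.09 × 11.92 ≈ 73 kt.
73 kt falls in the Category 1 band.

1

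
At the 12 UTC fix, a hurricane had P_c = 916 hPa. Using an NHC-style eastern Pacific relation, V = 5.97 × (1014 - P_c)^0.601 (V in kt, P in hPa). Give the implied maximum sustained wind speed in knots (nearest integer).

ΔP = 1014 − 916 = 98 hPa.
98^0.601 ≈ 15.730.
V ≈ 5.97 × 15.730 ≈ 93.9 kt.

94 kt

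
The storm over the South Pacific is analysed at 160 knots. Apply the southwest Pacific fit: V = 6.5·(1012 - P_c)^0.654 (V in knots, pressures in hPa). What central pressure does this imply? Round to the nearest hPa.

878 hPa

ΔP = (V / 6.5)^(1/0.654) = (160/6.5)^1.529.
160/6.5 = 24.615; 24.615^1.529 ≈ 134.04 hPa.
P_c = 1012 − 134.04 = 877.96 ≈ 878 hPa.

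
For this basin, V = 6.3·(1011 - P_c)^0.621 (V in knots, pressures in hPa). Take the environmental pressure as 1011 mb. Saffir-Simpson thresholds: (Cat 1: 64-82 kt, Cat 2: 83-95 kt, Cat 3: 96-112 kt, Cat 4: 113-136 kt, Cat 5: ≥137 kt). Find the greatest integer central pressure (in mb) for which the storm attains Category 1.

Category 1 begins at V = 64 kt.
Required ΔP = (64/6.3)^(1/0.621) = 10.159^1.610 ≈ 41.81 mb.
P_c ≤ 1011 − 41.81 = 969.19, so the highest integer P_c is 969 mb.

969 mb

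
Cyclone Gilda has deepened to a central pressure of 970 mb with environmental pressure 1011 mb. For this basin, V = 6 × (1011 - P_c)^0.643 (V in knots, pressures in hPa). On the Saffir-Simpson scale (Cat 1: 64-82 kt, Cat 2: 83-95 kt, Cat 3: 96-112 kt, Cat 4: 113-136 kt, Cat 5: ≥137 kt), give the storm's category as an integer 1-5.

ΔP = 1011 − 970 = 41 mb.
V ≈ 6 × 41^0.643 = 6 × 10.89 ≈ 65 kt.
65 kt falls in the Category 1 band.

1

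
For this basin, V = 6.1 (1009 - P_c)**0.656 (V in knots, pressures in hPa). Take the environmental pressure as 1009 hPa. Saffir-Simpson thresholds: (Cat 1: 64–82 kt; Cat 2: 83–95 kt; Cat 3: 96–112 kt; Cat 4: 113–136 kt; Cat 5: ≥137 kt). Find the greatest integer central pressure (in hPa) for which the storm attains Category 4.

923 hPa

Category 4 begins at V = 113 kt.
Required ΔP = (113/6.1)^(1/0.656) = 18.525^1.524 ≈ 85.61 hPa.
P_c ≤ 1009 − 85.61 = 923.39, so the highest integer P_c is 923 hPa.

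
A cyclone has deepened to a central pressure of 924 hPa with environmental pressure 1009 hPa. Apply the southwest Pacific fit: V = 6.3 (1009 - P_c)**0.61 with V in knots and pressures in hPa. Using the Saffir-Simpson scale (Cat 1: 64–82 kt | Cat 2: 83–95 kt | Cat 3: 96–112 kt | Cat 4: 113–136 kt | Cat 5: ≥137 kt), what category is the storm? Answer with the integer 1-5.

2

ΔP = 1009 − 924 = 85 hPa.
V ≈ 6.3 × 85^0.61 = 6.3 × 15.03 ≈ 95 kt.
95 kt falls in the Category 2 band.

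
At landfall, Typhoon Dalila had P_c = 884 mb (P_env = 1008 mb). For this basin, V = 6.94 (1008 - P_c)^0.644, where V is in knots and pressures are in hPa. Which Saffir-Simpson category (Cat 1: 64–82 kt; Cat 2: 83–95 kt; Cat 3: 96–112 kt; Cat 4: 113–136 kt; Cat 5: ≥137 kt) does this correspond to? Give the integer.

5

ΔP = 1008 − 884 = 124 mb.
V ≈ 6.94 × 124^0.644 = 6.94 × 22.29 ≈ 155 kt.
155 kt falls in the Category 5 band.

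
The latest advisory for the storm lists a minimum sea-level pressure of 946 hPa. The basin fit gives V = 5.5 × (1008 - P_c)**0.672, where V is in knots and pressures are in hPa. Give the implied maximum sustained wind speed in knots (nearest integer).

ΔP = 1008 − 946 = 62 hPa.
62^0.672 ≈ 16.014.
V ≈ 5.5 × 16.014 ≈ 88.1 kt.

88 kt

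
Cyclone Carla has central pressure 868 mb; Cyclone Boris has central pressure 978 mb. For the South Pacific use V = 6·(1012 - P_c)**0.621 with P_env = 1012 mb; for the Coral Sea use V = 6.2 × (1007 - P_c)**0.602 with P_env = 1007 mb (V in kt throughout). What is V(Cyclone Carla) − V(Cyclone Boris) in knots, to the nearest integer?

84 kt

Cyclone Carla: ΔP = 144; V ≈ 6 × 144^0.621 ≈ 131.37 kt.
Cyclone Boris: ΔP = 29; V ≈ 6.2 × 29^0.602 ≈ 47.07 kt.
Difference ≈ 131.37 − 47.07 = 84.30 → 84 kt.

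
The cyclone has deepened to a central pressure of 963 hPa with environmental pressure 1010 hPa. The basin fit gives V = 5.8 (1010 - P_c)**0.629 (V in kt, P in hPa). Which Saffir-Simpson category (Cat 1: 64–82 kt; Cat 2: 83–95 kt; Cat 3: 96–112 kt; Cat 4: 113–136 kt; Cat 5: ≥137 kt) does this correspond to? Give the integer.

ΔP = 1010 − 963 = 47 hPa.
V ≈ 5.8 × 47^0.629 = 5.8 × 11.27 ≈ 65 kt.
65 kt falls in the Category 1 band.

1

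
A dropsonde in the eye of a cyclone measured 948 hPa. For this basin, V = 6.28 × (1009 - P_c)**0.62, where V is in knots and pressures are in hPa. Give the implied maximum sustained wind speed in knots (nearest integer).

ΔP = 1009 − 948 = 61 hPa.
61^0.62 ≈ 12.791.
V ≈ 6.28 × 12.791 ≈ 80.3 kt.

80 kt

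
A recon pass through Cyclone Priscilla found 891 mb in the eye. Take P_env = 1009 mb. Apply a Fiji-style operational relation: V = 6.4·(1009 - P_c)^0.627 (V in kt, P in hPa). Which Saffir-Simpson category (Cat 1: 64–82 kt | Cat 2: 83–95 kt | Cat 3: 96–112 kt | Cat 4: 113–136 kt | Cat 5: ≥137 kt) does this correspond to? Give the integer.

4

ΔP = 1009 − 891 = 118 mb.
V ≈ 6.4 × 118^0.627 = 6.4 × 19.91 ≈ 127 kt.
127 kt falls in the Category 4 band.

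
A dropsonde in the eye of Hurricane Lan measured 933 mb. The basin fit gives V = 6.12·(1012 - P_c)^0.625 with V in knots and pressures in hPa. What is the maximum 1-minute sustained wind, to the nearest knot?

94 kt

ΔP = 1012 − 933 = 79 mb.
79^0.625 ≈ 15.347.
V ≈ 6.12 × 15.347 ≈ 93.9 kt.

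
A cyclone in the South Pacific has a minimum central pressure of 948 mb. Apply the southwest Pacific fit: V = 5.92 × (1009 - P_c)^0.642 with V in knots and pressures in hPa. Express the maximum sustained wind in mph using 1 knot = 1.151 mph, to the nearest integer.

ΔP = 1009 − 948 = 61 mb.
V ≈ 5.92 × 61^0.642 = 5.92 × 14.002 ≈ 82.890 kt.
82.890 × 1.151 ≈ 95.41 mph → 95 mph.

95 mph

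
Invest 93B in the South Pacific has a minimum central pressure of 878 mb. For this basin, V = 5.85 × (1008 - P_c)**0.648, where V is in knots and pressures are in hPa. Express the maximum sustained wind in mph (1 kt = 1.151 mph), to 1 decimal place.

ΔP = 1008 − 878 = 130 mb.
V ≈ 5.85 × 130^0.648 = 5.85 × 23.433 ≈ 137.085 kt.
137.085 × 1.151 ≈ 157.79 mph → 157.8 mph.

157.8 mph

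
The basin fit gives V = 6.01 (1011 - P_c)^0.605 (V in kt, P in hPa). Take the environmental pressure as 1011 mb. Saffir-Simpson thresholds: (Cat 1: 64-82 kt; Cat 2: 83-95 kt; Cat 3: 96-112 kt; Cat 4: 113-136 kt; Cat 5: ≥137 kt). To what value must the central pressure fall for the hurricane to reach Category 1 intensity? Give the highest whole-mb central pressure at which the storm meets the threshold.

Category 1 begins at V = 64 kt.
Required ΔP = (64/6.01)^(1/0.605) = 10.649^1.653 ≈ 49.89 mb.
P_c ≤ 1011 − 49.89 = 961.11, so the highest integer P_c is 961 mb.

961 mb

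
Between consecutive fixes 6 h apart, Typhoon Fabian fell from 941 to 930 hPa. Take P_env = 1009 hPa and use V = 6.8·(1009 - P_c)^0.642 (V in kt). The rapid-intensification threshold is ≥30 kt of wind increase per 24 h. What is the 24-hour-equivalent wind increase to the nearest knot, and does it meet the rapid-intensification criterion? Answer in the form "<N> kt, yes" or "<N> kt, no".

V₁: ΔP = 68, V ≈ 6.8 × 68^0.642 ≈ 102.09 kt.
V₂: ΔP = 79, V ≈ 6.8 × 79^0.642 ≈ 112.40 kt.
ΔV over 6 h = 10.31 kt → 24 h equivalent = 10.31 × 24/6 ≈ 41.24 kt.
41 kt ≥ 30 kt ⇒ rapid intensification.

41 kt, yes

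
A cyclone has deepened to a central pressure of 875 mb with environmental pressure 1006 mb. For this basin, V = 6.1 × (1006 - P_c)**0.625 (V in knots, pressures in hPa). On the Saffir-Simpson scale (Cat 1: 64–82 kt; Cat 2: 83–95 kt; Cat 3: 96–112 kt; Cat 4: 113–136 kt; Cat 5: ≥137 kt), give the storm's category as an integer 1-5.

4

ΔP = 1006 − 875 = 131 mb.
V ≈ 6.1 × 131^0.625 = 6.1 × 21.05 ≈ 128 kt.
128 kt falls in the Category 4 band.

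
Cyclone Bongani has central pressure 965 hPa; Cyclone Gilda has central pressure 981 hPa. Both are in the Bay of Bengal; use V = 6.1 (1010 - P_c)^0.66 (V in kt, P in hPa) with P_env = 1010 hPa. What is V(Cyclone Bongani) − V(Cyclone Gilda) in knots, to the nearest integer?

Cyclone Bongani: ΔP = 45; V ≈ 6.1 × 45^0.66 ≈ 75.24 kt.
Cyclone Gilda: ΔP = 29; V ≈ 6.1 × 29^0.66 ≈ 56.30 kt.
Difference ≈ 75.24 − 56.30 = 18.94 → 19 kt.

19 kt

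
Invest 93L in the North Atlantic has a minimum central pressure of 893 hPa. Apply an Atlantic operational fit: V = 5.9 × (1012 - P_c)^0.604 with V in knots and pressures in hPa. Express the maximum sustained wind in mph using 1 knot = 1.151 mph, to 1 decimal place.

121.8 mph

ΔP = 1012 − 893 = 119 hPa.
V ≈ 5.9 × 119^0.604 = 5.9 × 17.932 ≈ 105.799 kt.
105.799 × 1.151 ≈ 121.77 mph → 121.8 mph.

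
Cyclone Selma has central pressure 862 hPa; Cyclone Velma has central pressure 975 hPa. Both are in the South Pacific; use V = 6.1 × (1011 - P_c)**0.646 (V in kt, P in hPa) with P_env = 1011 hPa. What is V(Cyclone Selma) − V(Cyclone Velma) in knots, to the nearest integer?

93 kt

Cyclone Selma: ΔP = 149; V ≈ 6.1 × 149^0.646 ≈ 154.60 kt.
Cyclone Velma: ΔP = 36; V ≈ 6.1 × 36^0.646 ≈ 61.76 kt.
Difference ≈ 154.60 − 61.76 = 92.84 → 93 kt.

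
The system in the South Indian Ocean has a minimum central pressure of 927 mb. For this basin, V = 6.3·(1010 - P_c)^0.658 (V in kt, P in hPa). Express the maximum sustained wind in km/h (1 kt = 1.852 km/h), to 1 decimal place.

ΔP = 1010 − 927 = 83 mb.
V ≈ 6.3 × 83^0.658 = 6.3 × 18.313 ≈ 115.370 kt.
115.370 × 1.852 ≈ 213.67 km/h → 213.7 km/h.

213.7 km/h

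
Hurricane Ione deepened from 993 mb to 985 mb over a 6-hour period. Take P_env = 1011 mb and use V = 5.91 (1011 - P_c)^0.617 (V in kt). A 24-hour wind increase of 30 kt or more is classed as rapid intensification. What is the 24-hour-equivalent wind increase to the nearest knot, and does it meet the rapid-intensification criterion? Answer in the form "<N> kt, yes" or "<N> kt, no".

36 kt, yes

V₁: ΔP = 18, V ≈ 5.91 × 18^0.617 ≈ 35.16 kt.
V₂: ΔP = 26, V ≈ 5.91 × 26^0.617 ≈ 44.12 kt.
ΔV over 6 h = 8.96 kt → 24 h equivalent = 8.96 × 24/6 ≈ 35.84 kt.
36 kt ≥ 30 kt ⇒ rapid intensification.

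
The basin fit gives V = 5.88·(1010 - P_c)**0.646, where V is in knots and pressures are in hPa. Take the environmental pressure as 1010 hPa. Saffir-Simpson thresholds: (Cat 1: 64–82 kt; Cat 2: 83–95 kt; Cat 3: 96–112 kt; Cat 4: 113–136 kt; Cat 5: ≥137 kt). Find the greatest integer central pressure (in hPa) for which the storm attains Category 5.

Category 5 begins at V = 137 kt.
Required ΔP = (137/5.88)^(1/0.646) = 23.299^1.548 ≈ 130.81 hPa.
P_c ≤ 1010 − 130.81 = 879.19, so the highest integer P_c is 879 hPa.

879 hPa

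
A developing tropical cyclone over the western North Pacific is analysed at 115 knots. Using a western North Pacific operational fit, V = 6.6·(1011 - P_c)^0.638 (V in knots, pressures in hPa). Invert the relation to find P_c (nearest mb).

923 mb

ΔP = (V / 6.6)^(1/0.638) = (115/6.6)^1.567.
115/6.6 = 17.424; 17.424^1.567 ≈ 88.18 mb.
P_c = 1011 − 88.18 = 922.82 ≈ 923 mb.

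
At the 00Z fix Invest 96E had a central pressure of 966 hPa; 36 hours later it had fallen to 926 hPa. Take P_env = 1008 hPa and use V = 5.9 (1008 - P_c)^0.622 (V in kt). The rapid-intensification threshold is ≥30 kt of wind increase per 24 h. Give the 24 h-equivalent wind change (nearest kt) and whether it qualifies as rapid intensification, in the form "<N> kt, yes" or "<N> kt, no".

21 kt, no

V₁: ΔP = 42, V ≈ 5.9 × 42^0.622 ≈ 60.33 kt.
V₂: ΔP = 82, V ≈ 5.9 × 82^0.622 ≈ 91.46 kt.
ΔV over 36 h = 31.13 kt → 24 h equivalent = 31.13 × 24/36 ≈ 20.75 kt.
21 kt < 30 kt ⇒ not rapid intensification.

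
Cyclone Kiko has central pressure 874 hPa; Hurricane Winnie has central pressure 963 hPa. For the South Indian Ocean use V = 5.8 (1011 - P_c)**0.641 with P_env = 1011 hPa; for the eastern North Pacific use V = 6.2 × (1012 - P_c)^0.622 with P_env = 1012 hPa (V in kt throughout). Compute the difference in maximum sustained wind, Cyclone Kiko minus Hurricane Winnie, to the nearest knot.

66 kt

Cyclone Kiko: ΔP = 137; V ≈ 5.8 × 137^0.641 ≈ 135.85 kt.
Hurricane Winnie: ΔP = 49; V ≈ 6.2 × 49^0.622 ≈ 69.77 kt.
Difference ≈ 135.85 − 69.77 = 66.08 → 66 kt.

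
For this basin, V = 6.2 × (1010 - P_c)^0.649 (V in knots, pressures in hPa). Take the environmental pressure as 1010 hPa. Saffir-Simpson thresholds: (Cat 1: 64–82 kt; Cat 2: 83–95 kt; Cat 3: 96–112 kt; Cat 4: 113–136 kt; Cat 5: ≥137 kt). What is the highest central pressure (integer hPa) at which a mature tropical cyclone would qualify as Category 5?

Category 5 begins at V = 137 kt.
Required ΔP = (137/6.2)^(1/0.649) = 22.097^1.541 ≈ 117.87 hPa.
P_c ≤ 1010 − 117.87 = 892.13, so the highest integer P_c is 892 hPa.

892 hPa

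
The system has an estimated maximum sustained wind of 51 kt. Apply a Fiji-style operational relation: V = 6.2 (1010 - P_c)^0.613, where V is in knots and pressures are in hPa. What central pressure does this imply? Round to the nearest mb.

979 mb

ΔP = (V / 6.2)^(1/0.613) = (51/6.2)^1.631.
51/6.2 = 8.226; 8.226^1.631 ≈ 31.11 mb.
P_c = 1010 − 31.11 = 978.89 ≈ 979 mb.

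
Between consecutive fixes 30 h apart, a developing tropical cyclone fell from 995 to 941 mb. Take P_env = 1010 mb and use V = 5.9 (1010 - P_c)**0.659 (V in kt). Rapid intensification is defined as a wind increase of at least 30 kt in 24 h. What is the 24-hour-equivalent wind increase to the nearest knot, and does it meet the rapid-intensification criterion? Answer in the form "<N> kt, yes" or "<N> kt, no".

49 kt, yes

V₁: ΔP = 15, V ≈ 5.9 × 15^0.659 ≈ 35.15 kt.
V₂: ΔP = 69, V ≈ 5.9 × 69^0.659 ≈ 96.08 kt.
ΔV over 30 h = 60.93 kt → 24 h equivalent = 60.93 × 24/30 ≈ 48.74 kt.
49 kt ≥ 30 kt ⇒ rapid intensification.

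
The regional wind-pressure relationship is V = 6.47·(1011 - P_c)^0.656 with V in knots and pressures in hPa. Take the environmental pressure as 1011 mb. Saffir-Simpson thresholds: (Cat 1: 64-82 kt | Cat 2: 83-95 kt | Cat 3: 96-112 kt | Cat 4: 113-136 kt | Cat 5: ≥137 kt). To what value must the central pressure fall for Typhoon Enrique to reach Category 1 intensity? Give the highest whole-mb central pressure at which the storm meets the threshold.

978 mb

Category 1 begins at V = 64 kt.
Required ΔP = (64/6.47)^(1/0.656) = 9.892^1.524 ≈ 32.90 mb.
P_c ≤ 1011 − 32.90 = 978.10, so the highest integer P_c is 978 mb.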